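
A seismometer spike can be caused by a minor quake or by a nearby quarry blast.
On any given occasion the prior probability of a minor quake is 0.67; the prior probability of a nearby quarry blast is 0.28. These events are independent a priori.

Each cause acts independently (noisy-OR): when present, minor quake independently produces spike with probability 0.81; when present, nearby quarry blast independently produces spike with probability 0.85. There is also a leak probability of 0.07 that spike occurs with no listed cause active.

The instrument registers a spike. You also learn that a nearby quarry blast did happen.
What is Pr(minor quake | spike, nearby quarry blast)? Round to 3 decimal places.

Under noisy-OR, P(spike | causes) = 1 − (1−0.07)·∏(1−qᵢ) over the active causes.
Enumerate both values of minor quake and weight by the priors:
  P(spike | nearby quarry blast) = 0.8605*0.33 + 0.973495*0.67
        = 0.283965 + 0.652242 = 0.936207
The terms with minor quake present sum to 0.652242, so
  P(minor quake | spike, nearby quarry blast) = 0.652242 / 0.936207 ≈ 0.697

Pr(minor quake | spike, nearby quarry blast) ≈ 0.697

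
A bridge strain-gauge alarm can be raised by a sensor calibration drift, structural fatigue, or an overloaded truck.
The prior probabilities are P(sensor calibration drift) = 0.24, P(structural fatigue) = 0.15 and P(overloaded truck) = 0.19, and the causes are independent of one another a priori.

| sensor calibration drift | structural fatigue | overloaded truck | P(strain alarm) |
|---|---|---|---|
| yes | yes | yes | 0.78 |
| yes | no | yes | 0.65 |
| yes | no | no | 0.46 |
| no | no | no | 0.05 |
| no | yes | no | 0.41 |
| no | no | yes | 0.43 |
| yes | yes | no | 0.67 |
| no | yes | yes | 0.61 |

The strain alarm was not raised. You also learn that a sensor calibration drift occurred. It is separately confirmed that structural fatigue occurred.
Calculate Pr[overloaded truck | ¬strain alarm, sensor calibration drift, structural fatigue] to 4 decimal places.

Pr[overloaded truck | ¬strain alarm, sensor calibration drift, structural fatigue] ≈ 0.1352

Numerator (weight on configurations with overloaded truck): 0.22·0.19 = 0.041800
Normalizer over all consistent configurations: 0.33·0.81 + 0.22·0.19 = 0.309100
P(overloaded truck | ¬strain alarm, sensor calibration drift, structural fatigue) = 0.041800/0.309100 ≈ 0.1352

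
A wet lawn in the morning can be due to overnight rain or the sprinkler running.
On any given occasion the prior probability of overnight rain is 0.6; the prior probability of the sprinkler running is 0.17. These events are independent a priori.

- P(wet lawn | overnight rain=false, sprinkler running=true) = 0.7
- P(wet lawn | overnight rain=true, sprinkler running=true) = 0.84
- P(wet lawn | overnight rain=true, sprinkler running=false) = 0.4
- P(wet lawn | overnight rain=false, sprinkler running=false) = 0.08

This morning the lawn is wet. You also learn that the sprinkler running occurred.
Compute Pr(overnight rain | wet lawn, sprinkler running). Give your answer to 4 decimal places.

Pr(overnight rain | wet lawn, sprinkler running) ≈ 0.6429

Weight on overnight rain=true, given the evidence: 0.84·0.6 = 0.504000
Denominator P(wet lawn | sprinkler running): 0.7·0.4 + 0.84·0.6 = 0.784000
Posterior = 0.504000 / 0.784000 ≈ 0.6429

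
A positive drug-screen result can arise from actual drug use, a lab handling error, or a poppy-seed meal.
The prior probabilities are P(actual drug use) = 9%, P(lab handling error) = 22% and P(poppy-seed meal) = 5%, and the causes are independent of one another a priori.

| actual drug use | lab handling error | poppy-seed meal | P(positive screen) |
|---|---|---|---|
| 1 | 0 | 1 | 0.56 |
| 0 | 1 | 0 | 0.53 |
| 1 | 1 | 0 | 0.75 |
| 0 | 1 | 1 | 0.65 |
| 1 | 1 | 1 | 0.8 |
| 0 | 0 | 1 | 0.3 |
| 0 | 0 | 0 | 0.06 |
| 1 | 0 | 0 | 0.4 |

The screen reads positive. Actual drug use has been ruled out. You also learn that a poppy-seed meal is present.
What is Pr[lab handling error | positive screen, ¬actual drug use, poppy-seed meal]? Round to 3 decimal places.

Sum P(positive screen|·) weighted by the priors over both values of lab handling error:
  P(positive screen | ¬actual drug use, poppy-seed meal) = 0.3·0.78 + 0.65·0.22
        = 0.234000 + 0.143000 = 0.377000
Configurations with lab handling error contribute 0.143000, so
  P(lab handling error | positive screen, ¬actual drug use, poppy-seed meal) = 0.143000 / 0.377000 ≈ 0.379

Pr[lab handling error | positive screen, ¬actual drug use, poppy-seed meal] ≈ 0.379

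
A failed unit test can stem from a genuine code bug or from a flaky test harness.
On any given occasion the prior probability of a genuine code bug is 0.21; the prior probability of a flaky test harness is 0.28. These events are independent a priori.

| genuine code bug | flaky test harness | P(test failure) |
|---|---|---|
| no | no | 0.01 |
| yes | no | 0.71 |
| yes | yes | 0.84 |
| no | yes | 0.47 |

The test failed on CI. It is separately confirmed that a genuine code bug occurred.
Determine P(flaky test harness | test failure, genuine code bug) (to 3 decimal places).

P(flaky test harness | test failure, genuine code bug) ≈ 0.315

P(test failure | genuine code bug) = 0.71·0.72 + 0.84·0.28 = 0.511200 + 0.235200 = 0.746400
The flaky test harness-present share is 0.84·0.28 = 0.235200.
So P(flaky test harness | test failure, genuine code bug) = 0.235200/0.746400 ≈ 0.315.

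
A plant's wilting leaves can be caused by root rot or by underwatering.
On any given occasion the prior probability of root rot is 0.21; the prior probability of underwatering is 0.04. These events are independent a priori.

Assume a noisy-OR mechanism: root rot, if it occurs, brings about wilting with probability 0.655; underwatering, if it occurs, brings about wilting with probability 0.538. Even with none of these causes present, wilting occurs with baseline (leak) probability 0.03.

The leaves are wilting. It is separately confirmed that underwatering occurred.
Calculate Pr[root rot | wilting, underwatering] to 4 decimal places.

Under noisy-OR, P(wilting | causes) = 1 − (1−0.03)·∏(1−qᵢ) over the active causes.
For the numerator, keep only root rot=true terms: 0.845392*0.21 = 0.177532
Normalizer over all consistent configurations: 0.55186*0.79 + 0.845392*0.21 = 0.613501
Posterior = 0.177532 / 0.613501 ≈ 0.2894

Pr[root rot | wilting, underwatering] ≈ 0.2894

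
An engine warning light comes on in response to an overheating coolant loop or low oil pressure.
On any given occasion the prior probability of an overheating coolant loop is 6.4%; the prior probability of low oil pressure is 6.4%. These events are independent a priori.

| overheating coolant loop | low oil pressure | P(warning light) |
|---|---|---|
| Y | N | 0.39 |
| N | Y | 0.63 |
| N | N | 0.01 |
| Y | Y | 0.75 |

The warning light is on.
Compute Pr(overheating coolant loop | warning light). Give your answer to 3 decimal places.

Pr(overheating coolant loop | warning light) ≈ 0.362

P(warning light) = 0.01*0.936*0.936 + 0.63*0.936*0.064 + 0.39*0.064*0.936 + 0.75*0.064*0.064 = 0.008761 + 0.037740 + 0.023363 + 0.003072 = 0.072936
The overheating coolant loop-present share is 0.023363 + 0.003072 = 0.026435.
P(overheating coolant loop | warning light) = 0.026435 / 0.072936 ≈ 0.362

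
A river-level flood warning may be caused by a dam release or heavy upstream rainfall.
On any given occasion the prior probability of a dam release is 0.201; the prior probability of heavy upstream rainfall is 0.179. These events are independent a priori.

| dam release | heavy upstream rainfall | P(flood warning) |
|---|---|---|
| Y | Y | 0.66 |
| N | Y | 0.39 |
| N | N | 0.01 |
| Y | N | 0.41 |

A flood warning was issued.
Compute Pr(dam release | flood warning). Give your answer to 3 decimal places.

P(flood warning) = 0.01·0.799·0.821 + 0.39·0.799·0.179 + 0.41·0.201·0.821 + 0.66·0.201·0.179 = 0.006560 + 0.055778 + 0.067659 + 0.023746 = 0.153743
The dam release-present share is 0.067659 + 0.023746 = 0.091405.
P(dam release | flood warning) = 0.091405 / 0.153743 ≈ 0.595

Pr(dam release | flood warning) ≈ 0.595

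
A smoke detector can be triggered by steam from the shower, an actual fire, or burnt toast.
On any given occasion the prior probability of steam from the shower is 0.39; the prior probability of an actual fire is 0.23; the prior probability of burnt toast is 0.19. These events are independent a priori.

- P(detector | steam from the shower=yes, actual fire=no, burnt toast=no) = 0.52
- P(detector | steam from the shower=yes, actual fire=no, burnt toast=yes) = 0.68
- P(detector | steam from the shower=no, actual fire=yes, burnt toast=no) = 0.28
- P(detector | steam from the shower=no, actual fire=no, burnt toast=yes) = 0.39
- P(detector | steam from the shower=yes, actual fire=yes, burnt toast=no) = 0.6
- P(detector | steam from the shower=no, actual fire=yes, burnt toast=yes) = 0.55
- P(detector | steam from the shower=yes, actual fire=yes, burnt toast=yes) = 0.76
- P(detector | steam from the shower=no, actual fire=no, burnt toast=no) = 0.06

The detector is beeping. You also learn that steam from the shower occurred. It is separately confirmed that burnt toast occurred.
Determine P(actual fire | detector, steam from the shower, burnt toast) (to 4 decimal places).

For the numerator, keep only actual fire=true terms: 0.76·0.23 = 0.174800
Denominator P(detector | steam from the shower, burnt toast): 0.68·0.77 + 0.76·0.23 = 0.698400
Posterior = 0.174800 / 0.698400 ≈ 0.2503

P(actual fire | detector, steam from the shower, burnt toast) ≈ 0.2503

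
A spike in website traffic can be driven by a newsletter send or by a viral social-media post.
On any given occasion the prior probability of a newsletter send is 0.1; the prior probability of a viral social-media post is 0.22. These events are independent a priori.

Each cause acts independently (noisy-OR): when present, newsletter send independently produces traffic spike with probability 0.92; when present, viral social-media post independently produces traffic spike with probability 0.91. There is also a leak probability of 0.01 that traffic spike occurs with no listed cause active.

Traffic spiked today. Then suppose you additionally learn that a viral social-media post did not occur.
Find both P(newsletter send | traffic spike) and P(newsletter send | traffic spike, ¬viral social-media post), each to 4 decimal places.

Under noisy-OR, P(traffic spike | causes) = 1 − (1−0.01)·∏(1−qᵢ) over the active causes.
By total probability over the 4 (newsletter send, viral social-media post) configurations:
  P(traffic spike) = 0.01×0.9×0.78 + 0.9109×0.9×0.22 + 0.9208×0.1×0.78 + 0.992872×0.1×0.22
        = 0.007020 + 0.180358 + 0.071822 + 0.021843 = 0.281043
Configurations with newsletter send contribute 0.093665, so
  P(newsletter send | traffic spike) = 0.093665 / 0.281043 ≈ 0.3333

Now condition on the additional information:
Sum P(traffic spike|·) weighted by the priors over both values of newsletter send:
  P(traffic spike | ¬viral social-media post) = 0.01×0.9 + 0.9208×0.1
        = 0.009000 + 0.092080 = 0.101080
Keeping only the newsletter send-present terms gives 0.092080, so
  P(newsletter send | traffic spike, ¬viral social-media post) = 0.092080 / 0.101080 ≈ 0.9110
Ruling out viral social-media post raises the posterior on newsletter send — the flip side of explaining away.

P(newsletter send | traffic spike) ≈ 0.3333; P(newsletter send | traffic spike, ¬viral social-media post) ≈ 0.9110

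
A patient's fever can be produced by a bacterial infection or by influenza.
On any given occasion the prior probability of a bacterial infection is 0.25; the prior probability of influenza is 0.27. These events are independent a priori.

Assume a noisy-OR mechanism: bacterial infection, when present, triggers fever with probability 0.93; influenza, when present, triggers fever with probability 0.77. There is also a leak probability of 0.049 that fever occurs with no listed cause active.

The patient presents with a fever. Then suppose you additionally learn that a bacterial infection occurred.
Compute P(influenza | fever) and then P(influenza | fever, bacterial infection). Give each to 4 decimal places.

Under noisy-OR, P(fever | causes) = 1 − (1−0.049)·∏(1−qᵢ) over the active causes.
Weight on influenza=true, given the evidence: 0.158207 + 0.066467 = 0.224674
Denominator P(fever): 0.049*0.75*0.73 + 0.78127*0.75*0.27 + 0.93343*0.25*0.73 + 0.984689*0.25*0.27 = 0.421853
P(influenza | fever) = 0.224674/0.421853 ≈ 0.5326

With the extra evidence:
Weight on influenza=true, given the evidence: 0.984689×0.27 = 0.265866
The normalizing constant is 0.93343×0.73 + 0.984689×0.27 = 0.947270
P(influenza | fever, bacterial infection) = 0.265866/0.947270 ≈ 0.2807

P(influenza | fever) ≈ 0.5326; P(influenza | fever, bacterial infection) ≈ 0.2807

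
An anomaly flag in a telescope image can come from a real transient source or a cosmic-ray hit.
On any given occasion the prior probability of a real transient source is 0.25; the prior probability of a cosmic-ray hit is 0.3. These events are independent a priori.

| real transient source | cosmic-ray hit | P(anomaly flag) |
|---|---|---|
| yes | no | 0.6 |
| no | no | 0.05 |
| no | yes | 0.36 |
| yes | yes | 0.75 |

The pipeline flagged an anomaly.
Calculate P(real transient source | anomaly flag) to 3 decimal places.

P(real transient source | anomaly flag) ≈ 0.601

P(anomaly flag) = 0.05*0.75*0.7 + 0.36*0.75*0.3 + 0.6*0.25*0.7 + 0.75*0.25*0.3 = 0.026250 + 0.081000 + 0.105000 + 0.056250 = 0.268500
The real transient source-present share is 0.105000 + 0.056250 = 0.161250.
So P(real transient source | anomaly flag) = 0.161250/0.268500 ≈ 0.601.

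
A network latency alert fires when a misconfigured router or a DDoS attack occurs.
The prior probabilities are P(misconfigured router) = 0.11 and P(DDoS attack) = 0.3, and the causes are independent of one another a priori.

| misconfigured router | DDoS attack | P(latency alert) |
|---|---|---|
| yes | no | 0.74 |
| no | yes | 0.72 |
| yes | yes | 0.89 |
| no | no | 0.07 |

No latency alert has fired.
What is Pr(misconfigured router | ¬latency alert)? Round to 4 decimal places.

Pr(misconfigured router | ¬latency alert) ≈ 0.0349

Sum P(¬latency alert|·) weighted by the priors over the 4 (misconfigured router, DDoS attack) configurations:
  P(¬latency alert) = 0.93·0.89·0.7 + 0.28·0.89·0.3 + 0.26·0.11·0.7 + 0.11·0.11·0.3
        = 0.579390 + 0.074760 + 0.020020 + 0.003630 = 0.677800
Configurations with misconfigured router contribute 0.023650, so
  P(misconfigured router | ¬latency alert) = 0.023650 / 0.677800 ≈ 0.0349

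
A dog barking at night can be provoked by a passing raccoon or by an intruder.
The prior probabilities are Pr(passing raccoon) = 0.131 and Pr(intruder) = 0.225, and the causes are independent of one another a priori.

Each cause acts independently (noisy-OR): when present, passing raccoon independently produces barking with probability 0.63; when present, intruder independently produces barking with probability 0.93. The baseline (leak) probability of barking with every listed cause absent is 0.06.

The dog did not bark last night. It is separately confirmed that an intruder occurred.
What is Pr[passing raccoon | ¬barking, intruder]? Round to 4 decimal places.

Pr[passing raccoon | ¬barking, intruder] ≈ 0.0528

Under noisy-OR, P(barking | causes) = 1 − (1−0.06)·∏(1−qᵢ) over the active causes.
P(¬barking | intruder) = 0.0658·0.869 + 0.024346·0.131 = 0.057180 + 0.003189 = 0.060369
Of this, 0.003189 comes from 0.024346·0.131 (the passing raccoon=true cases).
Hence the posterior is 0.003189/0.060369 ≈ 0.0528.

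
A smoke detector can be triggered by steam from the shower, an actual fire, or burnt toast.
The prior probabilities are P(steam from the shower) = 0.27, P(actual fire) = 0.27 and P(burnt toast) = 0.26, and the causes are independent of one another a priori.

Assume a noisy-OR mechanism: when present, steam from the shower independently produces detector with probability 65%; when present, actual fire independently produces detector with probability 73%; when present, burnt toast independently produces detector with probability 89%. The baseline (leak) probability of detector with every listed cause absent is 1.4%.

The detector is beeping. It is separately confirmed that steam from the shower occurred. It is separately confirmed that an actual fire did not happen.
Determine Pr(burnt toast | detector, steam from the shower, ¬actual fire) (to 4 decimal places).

Under noisy-OR, P(detector | causes) = 1 − (1−0.014)·∏(1−qᵢ) over the active causes.
Weight on burnt toast=true, given the evidence: 0.962039·0.26 = 0.250130
Normalizer over all consistent configurations: 0.6549·0.74 + 0.962039·0.26 = 0.734756
Posterior = 0.250130 / 0.734756 ≈ 0.3404

Pr(burnt toast | detector, steam from the shower, ¬actual fire) ≈ 0.3404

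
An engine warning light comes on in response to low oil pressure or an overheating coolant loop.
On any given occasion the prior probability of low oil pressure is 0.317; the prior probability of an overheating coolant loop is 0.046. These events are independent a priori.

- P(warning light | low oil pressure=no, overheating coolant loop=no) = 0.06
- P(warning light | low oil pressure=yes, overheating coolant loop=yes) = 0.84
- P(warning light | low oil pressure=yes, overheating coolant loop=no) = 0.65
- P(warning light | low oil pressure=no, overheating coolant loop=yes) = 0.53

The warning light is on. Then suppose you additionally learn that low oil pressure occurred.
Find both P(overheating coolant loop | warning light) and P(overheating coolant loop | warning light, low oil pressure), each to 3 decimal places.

Sum P(warning light|·) weighted by the priors over the 4 (low oil pressure, overheating coolant loop) configurations:
  P(warning light) = 0.06*0.683*0.954 + 0.53*0.683*0.046 + 0.65*0.317*0.954 + 0.84*0.317*0.046
        = 0.039095 + 0.016652 + 0.196572 + 0.012249 = 0.264568
The terms with overheating coolant loop present sum to 0.028901, so
  P(overheating coolant loop | warning light) = 0.028901 / 0.264568 ≈ 0.109

Now also conditioning on low oil pressure=true:
Sum P(warning light|·) weighted by the priors over both values of overheating coolant loop:
  P(warning light | low oil pressure) = 0.65*0.954 + 0.84*0.046
        = 0.620100 + 0.038640 = 0.658740
Configurations with overheating coolant loop contribute 0.038640, so
  P(overheating coolant loop | warning light, low oil pressure) = 0.038640 / 0.658740 ≈ 0.059
— low oil pressure explains away the evidence for overheating coolant loop.

P(overheating coolant loop | warning light) ≈ 0.109; P(overheating coolant loop | warning light, low oil pressure) ≈ 0.059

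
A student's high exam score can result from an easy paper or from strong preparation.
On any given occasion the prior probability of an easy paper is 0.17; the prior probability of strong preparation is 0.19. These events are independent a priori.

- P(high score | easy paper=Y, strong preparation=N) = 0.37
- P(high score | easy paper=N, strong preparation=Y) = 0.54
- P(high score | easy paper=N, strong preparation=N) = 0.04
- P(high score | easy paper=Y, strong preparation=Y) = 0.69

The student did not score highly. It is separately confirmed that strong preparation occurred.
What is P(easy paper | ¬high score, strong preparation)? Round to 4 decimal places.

P(easy paper | ¬high score, strong preparation) ≈ 0.1213

P(¬high score | strong preparation) = 0.46·0.83 + 0.31·0.17 = 0.381800 + 0.052700 = 0.434500
Restricting to configurations with easy paper present: 0.31·0.17 = 0.052700.
Hence the posterior is 0.052700/0.434500 ≈ 0.1213.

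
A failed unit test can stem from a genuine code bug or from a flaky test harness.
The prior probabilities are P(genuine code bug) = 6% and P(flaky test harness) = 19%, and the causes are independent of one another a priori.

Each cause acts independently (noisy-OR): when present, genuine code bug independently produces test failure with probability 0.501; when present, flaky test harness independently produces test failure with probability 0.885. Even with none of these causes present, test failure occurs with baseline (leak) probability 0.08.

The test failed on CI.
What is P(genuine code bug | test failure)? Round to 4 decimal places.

P(genuine code bug | test failure) ≈ 0.1439

Under noisy-OR, P(test failure | causes) = 1 − (1−0.08)·∏(1−qᵢ) over the active causes.
Sum P(test failure|·) weighted by the priors over the 4 (genuine code bug, flaky test harness) configurations:
  P(test failure) = 0.08*0.94*0.81 + 0.8942*0.94*0.19 + 0.54092*0.06*0.81 + 0.947206*0.06*0.19
        = 0.060912 + 0.159704 + 0.026289 + 0.010798 = 0.257703
The terms with genuine code bug present sum to 0.037087, so
  P(genuine code bug | test failure) = 0.037087 / 0.257703 ≈ 0.1439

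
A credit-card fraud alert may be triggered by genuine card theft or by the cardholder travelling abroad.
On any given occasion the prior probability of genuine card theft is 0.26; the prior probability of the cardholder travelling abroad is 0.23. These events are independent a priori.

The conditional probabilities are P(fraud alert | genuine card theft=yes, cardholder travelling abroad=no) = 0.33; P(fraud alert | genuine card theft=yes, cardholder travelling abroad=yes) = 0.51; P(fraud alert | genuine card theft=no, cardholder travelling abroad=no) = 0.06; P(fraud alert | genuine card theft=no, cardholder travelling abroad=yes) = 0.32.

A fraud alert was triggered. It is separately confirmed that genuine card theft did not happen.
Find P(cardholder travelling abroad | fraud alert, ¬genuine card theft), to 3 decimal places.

P(cardholder travelling abroad | fraud alert, ¬genuine card theft) ≈ 0.614

P(fraud alert | ¬genuine card theft) = 0.06·0.77 + 0.32·0.23 = 0.046200 + 0.073600 = 0.119800
The cardholder travelling abroad-present share is 0.32·0.23 = 0.073600.
Hence the posterior is 0.073600/0.119800 ≈ 0.614.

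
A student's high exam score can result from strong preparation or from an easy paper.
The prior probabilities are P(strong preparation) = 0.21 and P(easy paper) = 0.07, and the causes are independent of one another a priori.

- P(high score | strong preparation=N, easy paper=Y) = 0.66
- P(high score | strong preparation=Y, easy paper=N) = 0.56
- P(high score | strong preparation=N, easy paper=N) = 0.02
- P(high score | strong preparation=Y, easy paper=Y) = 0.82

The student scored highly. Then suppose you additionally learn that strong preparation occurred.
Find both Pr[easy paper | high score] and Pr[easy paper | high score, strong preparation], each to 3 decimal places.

P(high score) = 0.02×0.79×0.93 + 0.66×0.79×0.07 + 0.56×0.21×0.93 + 0.82×0.21×0.07 = 0.014694 + 0.036498 + 0.109368 + 0.012054 = 0.172614
Restricting to configurations with easy paper present: 0.036498 + 0.012054 = 0.048552.
Hence the posterior is 0.048552/0.172614 ≈ 0.281.

Now condition on the additional information:
P(high score | strong preparation) = 0.56×0.93 + 0.82×0.07 = 0.520800 + 0.057400 = 0.578200
Restricting to configurations with easy paper present: 0.82×0.07 = 0.057400.
P(easy paper | high score, strong preparation) = 0.057400 / 0.578200 ≈ 0.099
— strong preparation explains away the evidence for easy paper.

Pr[easy paper | high score] ≈ 0.281; Pr[easy paper | high score, strong preparation] ≈ 0.099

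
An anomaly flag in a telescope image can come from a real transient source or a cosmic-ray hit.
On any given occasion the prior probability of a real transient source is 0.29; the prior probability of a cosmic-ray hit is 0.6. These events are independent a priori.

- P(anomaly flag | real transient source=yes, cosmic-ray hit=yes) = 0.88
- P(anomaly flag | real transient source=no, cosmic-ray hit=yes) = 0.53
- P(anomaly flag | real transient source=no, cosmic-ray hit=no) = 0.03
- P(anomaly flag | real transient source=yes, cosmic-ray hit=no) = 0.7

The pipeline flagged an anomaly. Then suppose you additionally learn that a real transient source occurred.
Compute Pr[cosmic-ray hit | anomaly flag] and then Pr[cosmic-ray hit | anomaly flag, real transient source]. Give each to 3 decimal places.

Pr[cosmic-ray hit | anomaly flag] ≈ 0.809; Pr[cosmic-ray hit | anomaly flag, real transient source] ≈ 0.653

P(anomaly flag) = 0.03×0.71×0.4 + 0.53×0.71×0.6 + 0.7×0.29×0.4 + 0.88×0.29×0.6 = 0.008520 + 0.225780 + 0.081200 + 0.153120 = 0.468620
Restricting to configurations with cosmic-ray hit present: 0.225780 + 0.153120 = 0.378900.
P(cosmic-ray hit | anomaly flag) = 0.378900 / 0.468620 ≈ 0.809

Now also conditioning on real transient source=true:
By total probability over both values of cosmic-ray hit:
  P(anomaly flag | real transient source) = 0.7*0.4 + 0.88*0.6
        = 0.280000 + 0.528000 = 0.808000
Keeping only the cosmic-ray hit-present terms gives 0.528000, so
  P(cosmic-ray hit | anomaly flag, real transient source) = 0.528000 / 0.808000 ≈ 0.653
The drop from 0.809 to 0.653 is the explaining-away (discounting) effect.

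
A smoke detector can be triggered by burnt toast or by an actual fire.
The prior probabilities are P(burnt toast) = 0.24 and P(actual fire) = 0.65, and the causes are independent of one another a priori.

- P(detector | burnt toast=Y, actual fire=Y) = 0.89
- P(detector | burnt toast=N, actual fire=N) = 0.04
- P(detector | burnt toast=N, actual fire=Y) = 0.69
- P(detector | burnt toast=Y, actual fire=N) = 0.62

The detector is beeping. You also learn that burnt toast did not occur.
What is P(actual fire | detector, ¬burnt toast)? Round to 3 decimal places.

P(actual fire | detector, ¬burnt toast) ≈ 0.970

P(detector | ¬burnt toast) = 0.04*0.35 + 0.69*0.65 = 0.014000 + 0.448500 = 0.462500
Restricting to configurations with actual fire present: 0.69*0.65 = 0.448500.
Hence the posterior is 0.448500/0.462500 ≈ 0.970.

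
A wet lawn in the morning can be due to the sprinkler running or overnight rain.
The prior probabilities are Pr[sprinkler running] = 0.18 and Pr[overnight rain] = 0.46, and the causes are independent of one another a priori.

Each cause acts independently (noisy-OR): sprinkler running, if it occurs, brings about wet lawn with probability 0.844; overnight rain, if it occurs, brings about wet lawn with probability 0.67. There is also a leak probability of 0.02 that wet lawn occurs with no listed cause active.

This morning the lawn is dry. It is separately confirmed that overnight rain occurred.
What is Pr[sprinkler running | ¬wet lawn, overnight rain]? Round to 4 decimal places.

Pr[sprinkler running | ¬wet lawn, overnight rain] ≈ 0.0331

Under noisy-OR, P(wet lawn | causes) = 1 − (1−0.02)·∏(1−qᵢ) over the active causes.
By total probability over both values of sprinkler running:
  P(¬wet lawn | overnight rain) = 0.3234*0.82 + 0.05045*0.18
        = 0.265188 + 0.009081 = 0.274269
Keeping only the sprinkler running-present terms gives 0.009081, so
  P(sprinkler running | ¬wet lawn, overnight rain) = 0.009081 / 0.274269 ≈ 0.0331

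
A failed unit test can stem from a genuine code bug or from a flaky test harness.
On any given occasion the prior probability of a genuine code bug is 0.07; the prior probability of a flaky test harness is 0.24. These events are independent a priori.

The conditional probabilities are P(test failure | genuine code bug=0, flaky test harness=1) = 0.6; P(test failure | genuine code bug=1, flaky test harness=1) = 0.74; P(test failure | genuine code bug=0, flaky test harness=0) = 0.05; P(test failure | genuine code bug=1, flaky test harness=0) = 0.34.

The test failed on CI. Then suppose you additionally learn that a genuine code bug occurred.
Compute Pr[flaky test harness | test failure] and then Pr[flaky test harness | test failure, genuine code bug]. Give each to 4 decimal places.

Weight on flaky test harness=true, given the evidence: 0.133920 + 0.012432 = 0.146352
The normalizing constant is 0.05·0.93·0.76 + 0.6·0.93·0.24 + 0.34·0.07·0.76 + 0.74·0.07·0.24 = 0.199780
Posterior = 0.146352 / 0.199780 ≈ 0.7326

Now condition on the additional information:
For the numerator, keep only flaky test harness=true terms: 0.74*0.24 = 0.177600
The normalizing constant is 0.34*0.76 + 0.74*0.24 = 0.436000
Posterior = 0.177600 / 0.436000 ≈ 0.4073
Conditioning on genuine code bug lowers the posterior on flaky test harness: the classic explaining-away effect in a common-effect structure.

Pr[flaky test harness | test failure] ≈ 0.7326; Pr[flaky test harness | test failure, genuine code bug] ≈ 0.4073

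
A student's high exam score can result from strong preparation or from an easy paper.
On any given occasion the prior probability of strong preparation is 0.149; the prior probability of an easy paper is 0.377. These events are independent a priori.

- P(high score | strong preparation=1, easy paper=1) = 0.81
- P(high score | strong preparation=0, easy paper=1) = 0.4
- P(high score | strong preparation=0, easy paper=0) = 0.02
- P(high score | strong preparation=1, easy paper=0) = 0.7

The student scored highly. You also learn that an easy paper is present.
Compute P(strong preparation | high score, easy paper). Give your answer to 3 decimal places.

P(strong preparation | high score, easy paper) ≈ 0.262

P(high score | easy paper) = 0.4*0.851 + 0.81*0.149 = 0.340400 + 0.120690 = 0.461090
Restricting to configurations with strong preparation present: 0.81*0.149 = 0.120690.
Hence the posterior is 0.120690/0.461090 ≈ 0.262.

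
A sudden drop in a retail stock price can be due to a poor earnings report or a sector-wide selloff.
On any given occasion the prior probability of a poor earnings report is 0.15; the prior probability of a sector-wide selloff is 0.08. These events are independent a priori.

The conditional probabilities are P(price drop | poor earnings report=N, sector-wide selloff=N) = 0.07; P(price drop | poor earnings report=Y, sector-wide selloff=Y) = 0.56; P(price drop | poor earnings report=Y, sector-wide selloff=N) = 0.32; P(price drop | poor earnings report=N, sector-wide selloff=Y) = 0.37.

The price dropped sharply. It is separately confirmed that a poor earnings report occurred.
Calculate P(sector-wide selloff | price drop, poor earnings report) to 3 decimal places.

P(sector-wide selloff | price drop, poor earnings report) ≈ 0.132

P(price drop | poor earnings report) = 0.32×0.92 + 0.56×0.08 = 0.294400 + 0.044800 = 0.339200
Restricting to configurations with sector-wide selloff present: 0.56×0.08 = 0.044800.
P(sector-wide selloff | price drop, poor earnings report) = 0.044800 / 0.339200 ≈ 0.132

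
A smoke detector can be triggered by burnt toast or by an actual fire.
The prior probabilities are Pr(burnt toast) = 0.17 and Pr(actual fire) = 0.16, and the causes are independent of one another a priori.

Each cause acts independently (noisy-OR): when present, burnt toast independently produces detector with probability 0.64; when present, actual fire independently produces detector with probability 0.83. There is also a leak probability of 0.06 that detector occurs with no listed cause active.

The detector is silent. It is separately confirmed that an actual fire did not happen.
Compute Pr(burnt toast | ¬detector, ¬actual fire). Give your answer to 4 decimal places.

Under noisy-OR, P(detector | causes) = 1 − (1−0.06)·∏(1−qᵢ) over the active causes.
P(¬detector | ¬actual fire) = 0.94×0.83 + 0.3384×0.17 = 0.780200 + 0.057528 = 0.837728
The burnt toast-present share is 0.3384×0.17 = 0.057528.
Hence the posterior is 0.057528/0.837728 ≈ 0.0687.

Pr(burnt toast | ¬detector, ¬actual fire) ≈ 0.0687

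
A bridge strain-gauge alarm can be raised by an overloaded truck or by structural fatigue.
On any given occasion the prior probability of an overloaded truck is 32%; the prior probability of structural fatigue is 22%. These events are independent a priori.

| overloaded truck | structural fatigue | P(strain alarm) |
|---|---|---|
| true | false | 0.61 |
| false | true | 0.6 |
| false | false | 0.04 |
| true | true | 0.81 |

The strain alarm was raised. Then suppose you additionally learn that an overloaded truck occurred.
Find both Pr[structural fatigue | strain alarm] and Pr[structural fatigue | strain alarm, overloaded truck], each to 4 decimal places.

P(strain alarm) = 0.04×0.68×0.78 + 0.6×0.68×0.22 + 0.61×0.32×0.78 + 0.81×0.32×0.22 = 0.021216 + 0.089760 + 0.152256 + 0.057024 = 0.320256
Of this, 0.146784 comes from 0.089760 + 0.057024 (the structural fatigue=true cases).
P(structural fatigue | strain alarm) = 0.146784 / 0.320256 ≈ 0.4583

Now condition on the additional information:
Enumerate both values of structural fatigue and weight by the priors:
  P(strain alarm | overloaded truck) = 0.61*0.78 + 0.81*0.22
        = 0.475800 + 0.178200 = 0.654000
The terms with structural fatigue present sum to 0.178200, so
  P(structural fatigue | strain alarm, overloaded truck) = 0.178200 / 0.654000 ≈ 0.2725

Pr[structural fatigue | strain alarm] ≈ 0.4583; Pr[structural fatigue | strain alarm, overloaded truck] ≈ 0.2725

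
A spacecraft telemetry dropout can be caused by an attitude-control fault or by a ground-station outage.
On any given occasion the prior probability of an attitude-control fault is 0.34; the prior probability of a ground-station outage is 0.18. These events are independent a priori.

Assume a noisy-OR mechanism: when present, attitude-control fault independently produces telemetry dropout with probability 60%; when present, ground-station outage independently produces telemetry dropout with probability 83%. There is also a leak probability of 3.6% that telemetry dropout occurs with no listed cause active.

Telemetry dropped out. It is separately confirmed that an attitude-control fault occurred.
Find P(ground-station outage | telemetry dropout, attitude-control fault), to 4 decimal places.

P(ground-station outage | telemetry dropout, attitude-control fault) ≈ 0.2503

Under noisy-OR, P(telemetry dropout | causes) = 1 − (1−0.036)·∏(1−qᵢ) over the active causes.
P(telemetry dropout | attitude-control fault) = 0.6144·0.82 + 0.934448·0.18 = 0.503808 + 0.168201 = 0.672009
Restricting to configurations with ground-station outage present: 0.934448·0.18 = 0.168201.
So P(ground-station outage | telemetry dropout, attitude-control fault) = 0.168201/0.672009 ≈ 0.2503.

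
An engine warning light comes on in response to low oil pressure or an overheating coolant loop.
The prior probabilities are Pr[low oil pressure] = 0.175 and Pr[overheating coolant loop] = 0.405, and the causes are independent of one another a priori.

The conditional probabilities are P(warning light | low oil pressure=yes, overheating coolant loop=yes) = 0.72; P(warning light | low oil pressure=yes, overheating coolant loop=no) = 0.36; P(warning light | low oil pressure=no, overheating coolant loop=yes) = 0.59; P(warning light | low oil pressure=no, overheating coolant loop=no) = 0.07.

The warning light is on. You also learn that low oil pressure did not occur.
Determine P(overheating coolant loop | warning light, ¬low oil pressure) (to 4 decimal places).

P(warning light | ¬low oil pressure) = 0.07×0.595 + 0.59×0.405 = 0.041650 + 0.238950 = 0.280600
Restricting to configurations with overheating coolant loop present: 0.59×0.405 = 0.238950.
P(overheating coolant loop | warning light, ¬low oil pressure) = 0.238950 / 0.280600 ≈ 0.8516

P(overheating coolant loop | warning light, ¬low oil pressure) ≈ 0.8516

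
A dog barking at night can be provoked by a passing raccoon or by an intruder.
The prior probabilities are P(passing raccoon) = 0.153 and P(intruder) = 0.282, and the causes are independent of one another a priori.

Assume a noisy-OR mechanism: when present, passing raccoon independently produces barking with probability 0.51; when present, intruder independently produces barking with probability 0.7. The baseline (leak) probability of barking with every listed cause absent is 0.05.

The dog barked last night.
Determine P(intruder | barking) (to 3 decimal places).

P(intruder | barking) ≈ 0.700

Under noisy-OR, P(barking | causes) = 1 − (1−0.05)·∏(1−qᵢ) over the active causes.
Numerator (weight on configurations with intruder): 0.170781 + 0.037121 = 0.207902
Denominator P(barking): 0.05*0.847*0.718 + 0.715*0.847*0.282 + 0.5345*0.153*0.718 + 0.86035*0.153*0.282 = 0.297026
Posterior = 0.207902 / 0.297026 ≈ 0.700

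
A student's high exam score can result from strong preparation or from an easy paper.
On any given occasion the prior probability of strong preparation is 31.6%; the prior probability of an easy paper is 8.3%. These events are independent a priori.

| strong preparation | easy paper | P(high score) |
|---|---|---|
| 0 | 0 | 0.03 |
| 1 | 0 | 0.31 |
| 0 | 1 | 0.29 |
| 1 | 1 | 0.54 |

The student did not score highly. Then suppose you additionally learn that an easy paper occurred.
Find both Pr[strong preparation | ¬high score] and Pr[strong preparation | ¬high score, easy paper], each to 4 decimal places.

Numerator (weight on configurations with strong preparation): 0.199943 + 0.012065 = 0.212008
The normalizing constant is 0.97×0.684×0.917 + 0.71×0.684×0.083 + 0.69×0.316×0.917 + 0.46×0.316×0.083 = 0.860727
Posterior = 0.212008 / 0.860727 ≈ 0.2463

Now also conditioning on easy paper=true:
Enumerate both values of strong preparation and weight by the priors:
  P(¬high score | easy paper) = 0.71*0.684 + 0.46*0.316
        = 0.485640 + 0.145360 = 0.631000
The terms with strong preparation present sum to 0.145360, so
  P(strong preparation | ¬high score, easy paper) = 0.145360 / 0.631000 ≈ 0.2304

Pr[strong preparation | ¬high score] ≈ 0.2463; Pr[strong preparation | ¬high score, easy paper] ≈ 0.2304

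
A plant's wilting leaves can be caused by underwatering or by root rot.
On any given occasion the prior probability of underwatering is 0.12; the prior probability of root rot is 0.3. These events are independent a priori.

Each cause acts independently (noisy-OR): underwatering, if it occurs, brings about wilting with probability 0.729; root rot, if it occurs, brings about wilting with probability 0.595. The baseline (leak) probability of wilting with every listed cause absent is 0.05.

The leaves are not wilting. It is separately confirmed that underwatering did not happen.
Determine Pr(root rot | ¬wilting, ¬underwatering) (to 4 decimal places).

Under noisy-OR, P(wilting | causes) = 1 − (1−0.05)·∏(1−qᵢ) over the active causes.
P(¬wilting | ¬underwatering) = 0.95×0.7 + 0.38475×0.3 = 0.665000 + 0.115425 = 0.780425
Of this, 0.115425 comes from 0.38475×0.3 (the root rot=true cases).
Hence the posterior is 0.115425/0.780425 ≈ 0.1479.

Pr(root rot | ¬wilting, ¬underwatering) ≈ 0.1479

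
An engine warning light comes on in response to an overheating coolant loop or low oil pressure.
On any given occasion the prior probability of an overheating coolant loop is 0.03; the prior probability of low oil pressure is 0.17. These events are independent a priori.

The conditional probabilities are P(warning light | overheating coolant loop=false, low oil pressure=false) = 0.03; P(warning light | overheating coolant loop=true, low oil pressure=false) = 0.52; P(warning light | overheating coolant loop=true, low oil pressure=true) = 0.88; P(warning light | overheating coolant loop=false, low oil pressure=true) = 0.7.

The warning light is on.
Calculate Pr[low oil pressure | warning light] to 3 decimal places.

P(warning light) = 0.03·0.97·0.83 + 0.7·0.97·0.17 + 0.52·0.03·0.83 + 0.88·0.03·0.17 = 0.024153 + 0.115430 + 0.012948 + 0.004488 = 0.157019
The low oil pressure-present share is 0.115430 + 0.004488 = 0.119918.
So P(low oil pressure | warning light) = 0.119918/0.157019 ≈ 0.764.

Pr[low oil pressure | warning light] ≈ 0.764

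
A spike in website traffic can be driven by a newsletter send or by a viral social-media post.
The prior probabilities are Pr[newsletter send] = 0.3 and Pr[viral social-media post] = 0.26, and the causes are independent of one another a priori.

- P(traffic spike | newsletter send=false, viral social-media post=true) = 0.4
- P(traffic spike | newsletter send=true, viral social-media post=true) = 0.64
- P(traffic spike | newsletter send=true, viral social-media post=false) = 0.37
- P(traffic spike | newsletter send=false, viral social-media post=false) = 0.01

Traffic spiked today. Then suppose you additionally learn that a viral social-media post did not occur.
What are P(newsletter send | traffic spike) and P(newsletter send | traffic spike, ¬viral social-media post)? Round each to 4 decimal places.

P(newsletter send | traffic spike) ≈ 0.6287; P(newsletter send | traffic spike, ¬viral social-media post) ≈ 0.9407

Weight on newsletter send=true, given the evidence: 0.082140 + 0.049920 = 0.132060
Denominator P(traffic spike): 0.01·0.7·0.74 + 0.4·0.7·0.26 + 0.37·0.3·0.74 + 0.64·0.3·0.26 = 0.210040
P(newsletter send | traffic spike) = 0.132060/0.210040 ≈ 0.6287

Now condition on the additional information:
Enumerate both values of newsletter send and weight by the priors:
  P(traffic spike | ¬viral social-media post) = 0.01·0.7 + 0.37·0.3
        = 0.007000 + 0.111000 = 0.118000
Keeping only the newsletter send-present terms gives 0.111000, so
  P(newsletter send | traffic spike, ¬viral social-media post) = 0.111000 / 0.118000 ≈ 0.9407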